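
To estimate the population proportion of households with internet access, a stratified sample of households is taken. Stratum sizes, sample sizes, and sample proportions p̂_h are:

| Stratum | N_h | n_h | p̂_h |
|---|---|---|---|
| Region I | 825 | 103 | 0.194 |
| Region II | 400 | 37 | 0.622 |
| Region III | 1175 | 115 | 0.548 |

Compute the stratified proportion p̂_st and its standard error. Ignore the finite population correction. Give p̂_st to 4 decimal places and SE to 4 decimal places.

N = 2400; stratum weights W_h = N_h/N.
p̂_st = Σ W_h p̂_h = (825·0.194 + 400·0.622 + 1175·0.548)/2400 = 0.43865
V̂(p̂_st) = Σ W_h² p̂_h(1−p̂_h)/(n_h−1):
  stratum Region I: (825/2400)²·0.194·0.806/102 = 0.000181143
  stratum Region II: (400/2400)²·0.622·0.378/36 = 0.000181417
  stratum Region III: (1175/2400)²·0.548·0.452/114 = 0.000520796
V̂(p̂_st) = 0.000883356; SE = √V̂ = 0.0297213

p̂_st ≈ 0.4386, SE ≈ 0.0297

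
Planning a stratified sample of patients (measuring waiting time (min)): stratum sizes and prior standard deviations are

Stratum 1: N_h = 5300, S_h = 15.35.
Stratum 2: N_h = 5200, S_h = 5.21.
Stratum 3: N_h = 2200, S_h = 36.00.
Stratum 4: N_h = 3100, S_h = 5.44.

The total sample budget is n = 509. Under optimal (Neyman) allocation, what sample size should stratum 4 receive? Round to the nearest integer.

Neyman allocation: n_h = n · N_h S_h / Σ N_i S_i, with n = 509.
  stratum 1: N_h·S_h = 5300·15.35 = 81355.00
  stratum 2: N_h·S_h = 5200·5.21 = 27092.00
  stratum 3: N_h·S_h = 2200·36.00 = 79200.00
  stratum 4: N_h·S_h = 3100·5.44 = 16864.00
Σ N_h S_h = 204511.00
n for stratum 4 = 509·16864.00/204511.00 = 41.972 → 42

42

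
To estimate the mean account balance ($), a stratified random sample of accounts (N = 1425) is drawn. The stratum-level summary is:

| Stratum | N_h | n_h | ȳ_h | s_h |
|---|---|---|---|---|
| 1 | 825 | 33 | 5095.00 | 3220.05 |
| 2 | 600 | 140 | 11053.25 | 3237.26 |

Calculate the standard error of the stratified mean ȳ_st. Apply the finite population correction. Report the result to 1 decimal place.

SE(ȳ_st) ≈ 333.6

V̂(ȳ_st) = Σ W_h² (1 − n_h/N_h) s_h²/n_h, with W_h = N_h/N and N = 1425:
  stratum 1: (825/1425)²·(1 − 33/825)·3220.05²/33 = 101102
  stratum 2: (600/1425)²·(1 − 140/600)·3237.26²/140 = 10174.3
V̂(ȳ_st) = 111277
SE(ȳ_st) = √111277 = 333.581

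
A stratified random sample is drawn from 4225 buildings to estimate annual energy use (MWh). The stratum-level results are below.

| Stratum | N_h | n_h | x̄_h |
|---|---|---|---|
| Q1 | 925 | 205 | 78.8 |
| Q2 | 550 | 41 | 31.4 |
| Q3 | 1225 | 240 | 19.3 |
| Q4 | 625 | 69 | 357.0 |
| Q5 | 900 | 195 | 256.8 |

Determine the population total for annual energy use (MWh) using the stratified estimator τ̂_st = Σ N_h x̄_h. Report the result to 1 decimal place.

τ̂_st = Σ N_h x̄_h = 925·78.8 + 550·31.4 + 1225·19.3 + 625·357.0 + 900·256.8 = 568047.5

τ̂_st ≈ 568047.5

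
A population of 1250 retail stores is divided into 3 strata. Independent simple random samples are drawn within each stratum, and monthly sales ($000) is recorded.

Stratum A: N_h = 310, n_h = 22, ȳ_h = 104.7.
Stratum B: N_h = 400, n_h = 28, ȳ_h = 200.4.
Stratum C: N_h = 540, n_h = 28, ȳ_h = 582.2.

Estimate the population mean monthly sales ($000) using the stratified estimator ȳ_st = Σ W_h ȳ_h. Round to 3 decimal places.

N = Σ N_h = 1250. Stratum weights W_h = N_h/N.
ȳ_st = (310·104.7 + 400·200.4 + 540·582.2) / 1250 = 341.60400

ȳ_st ≈ 341.604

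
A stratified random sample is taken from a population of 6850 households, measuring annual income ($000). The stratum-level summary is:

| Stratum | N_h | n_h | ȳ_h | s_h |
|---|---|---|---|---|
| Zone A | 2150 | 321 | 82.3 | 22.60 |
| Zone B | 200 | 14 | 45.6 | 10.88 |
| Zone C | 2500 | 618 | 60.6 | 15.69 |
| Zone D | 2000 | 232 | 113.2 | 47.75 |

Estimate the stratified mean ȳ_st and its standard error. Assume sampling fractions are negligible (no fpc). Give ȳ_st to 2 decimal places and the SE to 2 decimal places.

ȳ_st = Σ W_h ȳ_h = (2150·82.3 + 200·45.6 + 2500·60.6 + 2000·113.2)/6850 = 82.33066
V̂(ȳ_st) = Σ W_h² s_h²/n_h, with W_h = N_h/N and N = 6850:
  stratum Zone A: (2150/6850)²·22.60²/321 = 0.15675
  stratum Zone B: (200/6850)²·10.88²/14 = 0.0072079
  stratum Zone C: (2500/6850)²·15.69²/618 = 0.0530587
  stratum Zone D: (2000/6850)²·47.75²/232 = 0.837795
V̂(ȳ_st) = 1.05481
SE(ȳ_st) = √1.05481 = 1.02704

ȳ_st ≈ 82.33, SE ≈ 1.03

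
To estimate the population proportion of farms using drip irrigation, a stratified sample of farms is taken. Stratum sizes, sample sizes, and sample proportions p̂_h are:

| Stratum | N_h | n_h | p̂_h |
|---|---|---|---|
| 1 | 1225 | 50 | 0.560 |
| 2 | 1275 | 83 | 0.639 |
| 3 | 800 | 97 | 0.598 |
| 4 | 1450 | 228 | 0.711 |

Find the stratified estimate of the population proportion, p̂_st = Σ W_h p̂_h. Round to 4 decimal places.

N = 4750; stratum weights W_h = N_h/N.
p̂_st = Σ W_h p̂_h = (1225·0.560 + 1275·0.639 + 800·0.598 + 1450·0.711)/4750 = 0.63370

p̂_st ≈ 0.6337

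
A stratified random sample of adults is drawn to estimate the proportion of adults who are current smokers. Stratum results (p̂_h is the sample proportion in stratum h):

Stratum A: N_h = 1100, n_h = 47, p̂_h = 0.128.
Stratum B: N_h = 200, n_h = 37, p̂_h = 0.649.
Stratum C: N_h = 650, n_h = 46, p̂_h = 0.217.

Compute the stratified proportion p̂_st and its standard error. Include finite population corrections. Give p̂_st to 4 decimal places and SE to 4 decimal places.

p̂_st ≈ 0.2111, SE ≈ 0.0344

N = 1950; stratum weights W_h = N_h/N.
p̂_st = Σ W_h p̂_h = (1100·0.128 + 200·0.649 + 650·0.217)/1950 = 0.21110
V̂(p̂_st) = Σ W_h² (1 − n_h/N_h) p̂_h(1−p̂_h)/(n_h−1):
  stratum A: (1100/1950)²·(1 − 47/1100)·0.128·0.872/46 = 0.000739129
  stratum B: (200/1950)²·(1 − 37/200)·0.649·0.351/36 = 5.42497e-05
  stratum C: (650/1950)²·(1 − 46/650)·0.217·0.783/45 = 0.000389843
V̂(p̂_st) = 0.00118322; SE = √V̂ = 0.034398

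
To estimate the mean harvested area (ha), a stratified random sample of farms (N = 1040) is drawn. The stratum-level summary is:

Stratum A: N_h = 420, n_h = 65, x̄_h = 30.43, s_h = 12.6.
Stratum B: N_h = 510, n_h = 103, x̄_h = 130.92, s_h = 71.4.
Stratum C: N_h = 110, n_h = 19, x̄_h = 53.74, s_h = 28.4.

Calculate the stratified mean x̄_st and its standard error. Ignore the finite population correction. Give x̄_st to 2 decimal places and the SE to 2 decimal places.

x̄_st = Σ W_h x̄_h = (420·30.43 + 510·130.92 + 110·53.74)/1040 = 82.17423
V̂(x̄_st) = Σ W_h² s_h²/n_h, with W_h = N_h/N and N = 1040:
  stratum A: (420/1040)²·12.6²/65 = 0.398345
  stratum B: (510/1040)²·71.4²/103 = 11.9024
  stratum C: (110/1040)²·28.4²/19 = 0.4749
V̂(x̄_st) = 12.7756
SE(x̄_st) = √12.7756 = 3.5743

x̄_st ≈ 82.17, SE ≈ 3.57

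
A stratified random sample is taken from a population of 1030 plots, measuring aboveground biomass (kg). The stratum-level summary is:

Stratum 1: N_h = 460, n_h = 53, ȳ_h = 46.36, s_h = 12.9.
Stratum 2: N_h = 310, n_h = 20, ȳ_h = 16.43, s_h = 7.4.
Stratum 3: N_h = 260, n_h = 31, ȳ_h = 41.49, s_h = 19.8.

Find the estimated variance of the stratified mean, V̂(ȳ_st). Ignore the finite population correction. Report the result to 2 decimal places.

V̂(ȳ_st) ≈ 1.68

V̂(ȳ_st) = Σ W_h² s_h²/n_h, with W_h = N_h/N and N = 1030:
  stratum 1: (460/1030)²·12.9²/53 = 0.626246
  stratum 2: (310/1030)²·7.4²/20 = 0.248018
  stratum 3: (260/1030)²·19.8²/31 = 0.805825
V̂(ȳ_st) = 1.68009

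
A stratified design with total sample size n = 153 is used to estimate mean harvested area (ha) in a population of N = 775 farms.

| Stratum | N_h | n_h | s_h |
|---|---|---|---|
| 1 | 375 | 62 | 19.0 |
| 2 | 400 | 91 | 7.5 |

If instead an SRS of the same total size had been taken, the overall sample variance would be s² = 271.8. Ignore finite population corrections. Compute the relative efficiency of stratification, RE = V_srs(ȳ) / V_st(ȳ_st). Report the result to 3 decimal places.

RE ≈ 1.163

V̂(ȳ_st) = Σ W_h² s_h²/n_h, with W_h = N_h/N and N = 775:
  stratum 1: (375/775)²·19.0²/62 = 1.36325
  stratum 2: (400/775)²·7.5²/91 = 0.164664
V_st = 1.52791
V_srs = s²/n = 271.8/153 = 1.77647
Relative efficiency = V_srs / V_st = 1.77647/1.52791 = 1.1627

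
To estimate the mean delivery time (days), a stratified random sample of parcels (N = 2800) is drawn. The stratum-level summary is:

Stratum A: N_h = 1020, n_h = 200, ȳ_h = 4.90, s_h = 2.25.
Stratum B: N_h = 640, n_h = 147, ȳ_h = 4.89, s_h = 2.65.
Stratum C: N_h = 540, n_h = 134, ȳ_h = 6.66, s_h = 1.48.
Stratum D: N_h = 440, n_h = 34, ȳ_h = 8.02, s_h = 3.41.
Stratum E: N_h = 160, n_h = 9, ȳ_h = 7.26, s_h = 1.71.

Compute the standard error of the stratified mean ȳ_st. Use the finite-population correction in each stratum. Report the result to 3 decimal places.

SE(ȳ_st) ≈ 0.118

V̂(ȳ_st) = Σ W_h² (1 − n_h/N_h) s_h²/n_h, with W_h = N_h/N and N = 2800:
  stratum A: (1020/2800)²·(1 − 200/1020)·2.25²/200 = 0.00270043
  stratum B: (640/2800)²·(1 − 147/640)·2.65²/147 = 0.00192258
  stratum C: (540/2800)²·(1 − 134/540)·1.48²/134 = 0.000457112
  stratum D: (440/2800)²·(1 − 34/440)·3.41²/34 = 0.00779278
  stratum E: (160/2800)²·(1 − 9/160)·1.71²/9 = 0.00100122
V̂(ȳ_st) = 0.0138741
SE(ȳ_st) = √0.0138741 = 0.117788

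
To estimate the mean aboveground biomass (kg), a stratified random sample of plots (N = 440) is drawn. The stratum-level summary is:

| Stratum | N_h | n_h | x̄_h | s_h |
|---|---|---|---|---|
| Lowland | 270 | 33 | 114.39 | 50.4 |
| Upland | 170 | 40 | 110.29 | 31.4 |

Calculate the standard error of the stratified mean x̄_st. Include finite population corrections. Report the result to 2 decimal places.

V̂(x̄_st) = Σ W_h² (1 − n_h/N_h) s_h²/n_h, with W_h = N_h/N and N = 440:
  stratum Lowland: (270/440)²·(1 − 33/270)·50.4²/33 = 25.4422
  stratum Upland: (170/440)²·(1 − 40/170)·31.4²/40 = 2.81375
V̂(x̄_st) = 28.2559
SE(x̄_st) = √28.2559 = 5.31563

SE(x̄_st) ≈ 5.32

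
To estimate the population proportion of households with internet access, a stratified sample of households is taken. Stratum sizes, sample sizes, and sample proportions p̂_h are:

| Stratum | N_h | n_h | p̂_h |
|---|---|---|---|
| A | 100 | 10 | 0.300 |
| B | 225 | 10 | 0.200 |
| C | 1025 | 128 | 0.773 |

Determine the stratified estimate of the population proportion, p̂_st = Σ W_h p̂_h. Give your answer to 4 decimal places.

p̂_st ≈ 0.6425

N = 1350; stratum weights W_h = N_h/N.
p̂_st = Σ W_h p̂_h = (100·0.300 + 225·0.200 + 1025·0.773)/1350 = 0.64246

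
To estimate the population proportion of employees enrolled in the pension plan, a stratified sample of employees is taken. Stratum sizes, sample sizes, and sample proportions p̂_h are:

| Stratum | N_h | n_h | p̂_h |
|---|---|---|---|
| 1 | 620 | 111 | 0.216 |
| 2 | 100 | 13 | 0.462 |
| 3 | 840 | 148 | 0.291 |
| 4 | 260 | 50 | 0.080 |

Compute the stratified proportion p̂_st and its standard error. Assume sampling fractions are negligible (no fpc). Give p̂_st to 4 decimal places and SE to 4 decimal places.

N = 1820; stratum weights W_h = N_h/N.
p̂_st = Σ W_h p̂_h = (620·0.216 + 100·0.462 + 840·0.291 + 260·0.080)/1820 = 0.24470
V̂(p̂_st) = Σ W_h² p̂_h(1−p̂_h)/(n_h−1):
  stratum 1: (620/1820)²·0.216·0.784/110 = 0.000178656
  stratum 2: (100/1820)²·0.462·0.538/12 = 6.25317e-05
  stratum 3: (840/1820)²·0.291·0.709/147 = 0.000298977
  stratum 4: (260/1820)²·0.080·0.920/49 = 3.06539e-05
V̂(p̂_st) = 0.000570819; SE = √V̂ = 0.0238918

p̂_st ≈ 0.2447, SE ≈ 0.0239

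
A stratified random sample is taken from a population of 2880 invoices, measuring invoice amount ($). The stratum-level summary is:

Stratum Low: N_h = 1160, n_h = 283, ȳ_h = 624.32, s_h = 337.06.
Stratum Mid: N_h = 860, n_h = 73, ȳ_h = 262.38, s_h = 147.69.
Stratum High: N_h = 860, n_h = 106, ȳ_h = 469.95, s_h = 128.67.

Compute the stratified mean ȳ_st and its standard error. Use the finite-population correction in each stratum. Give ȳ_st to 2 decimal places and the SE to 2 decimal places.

ȳ_st = Σ W_h ȳ_h = (1160·624.32 + 860·262.38 + 860·469.95)/2880 = 470.14410
V̂(ȳ_st) = Σ W_h² (1 − n_h/N_h) s_h²/n_h, with W_h = N_h/N and N = 2880:
  stratum Low: (1160/2880)²·(1 − 283/1160)·337.06²/283 = 49.238
  stratum Mid: (860/2880)²·(1 − 73/860)·147.69²/73 = 24.3819
  stratum High: (860/2880)²·(1 − 106/860)·128.67²/106 = 12.2105
V̂(ȳ_st) = 85.8304
SE(ȳ_st) = √85.8304 = 9.26447

ȳ_st ≈ 470.14, SE ≈ 9.26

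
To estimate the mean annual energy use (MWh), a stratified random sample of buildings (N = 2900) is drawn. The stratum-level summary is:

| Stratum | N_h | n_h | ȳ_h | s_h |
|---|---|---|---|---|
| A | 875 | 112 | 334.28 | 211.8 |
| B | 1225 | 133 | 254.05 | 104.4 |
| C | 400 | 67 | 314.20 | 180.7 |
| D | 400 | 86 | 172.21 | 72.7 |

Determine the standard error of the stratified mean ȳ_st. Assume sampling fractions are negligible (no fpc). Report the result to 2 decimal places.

V̂(ȳ_st) = Σ W_h² s_h²/n_h, with W_h = N_h/N and N = 2900:
  stratum A: (875/2900)²·211.8²/112 = 36.4631
  stratum B: (1225/2900)²·104.4²/133 = 14.6226
  stratum C: (400/2900)²·180.7²/67 = 9.27183
  stratum D: (400/2900)²·72.7²/86 = 1.16921
V̂(ȳ_st) = 61.5268
SE(ȳ_st) = √61.5268 = 7.8439

SE(ȳ_st) ≈ 7.84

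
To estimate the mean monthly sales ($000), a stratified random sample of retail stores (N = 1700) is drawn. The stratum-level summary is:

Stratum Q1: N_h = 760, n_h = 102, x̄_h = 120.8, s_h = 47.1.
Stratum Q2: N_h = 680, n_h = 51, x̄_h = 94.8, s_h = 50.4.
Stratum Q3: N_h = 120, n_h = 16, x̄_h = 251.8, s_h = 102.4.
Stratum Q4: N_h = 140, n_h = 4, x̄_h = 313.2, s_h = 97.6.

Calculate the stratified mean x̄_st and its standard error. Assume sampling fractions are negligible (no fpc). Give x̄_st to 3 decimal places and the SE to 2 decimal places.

x̄_st = Σ W_h x̄_h = (760·120.8 + 680·94.8 + 120·251.8 + 140·313.2)/1700 = 135.49176
V̂(x̄_st) = Σ W_h² s_h²/n_h, with W_h = N_h/N and N = 1700:
  stratum Q1: (760/1700)²·47.1²/102 = 4.34681
  stratum Q2: (680/1700)²·50.4²/51 = 7.96913
  stratum Q3: (120/1700)²·102.4²/16 = 3.26546
  stratum Q4: (140/1700)²·97.6²/4 = 16.1509
V̂(x̄_st) = 31.7323
SE(x̄_st) = √31.7323 = 5.63315

x̄_st ≈ 135.492, SE ≈ 5.63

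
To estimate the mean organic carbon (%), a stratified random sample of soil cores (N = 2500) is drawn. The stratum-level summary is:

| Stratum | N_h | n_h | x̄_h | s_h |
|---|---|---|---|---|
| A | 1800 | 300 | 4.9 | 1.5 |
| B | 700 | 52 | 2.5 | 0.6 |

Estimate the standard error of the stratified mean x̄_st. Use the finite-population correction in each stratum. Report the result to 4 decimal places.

SE(x̄_st) ≈ 0.0612

V̂(x̄_st) = Σ W_h² (1 − n_h/N_h) s_h²/n_h, with W_h = N_h/N and N = 2500:
  stratum A: (1800/2500)²·(1 − 300/1800)·1.5²/300 = 0.00324
  stratum B: (700/2500)²·(1 − 52/700)·0.6²/52 = 0.000502449
V̂(x̄_st) = 0.00374245
SE(x̄_st) = √0.00374245 = 0.0611756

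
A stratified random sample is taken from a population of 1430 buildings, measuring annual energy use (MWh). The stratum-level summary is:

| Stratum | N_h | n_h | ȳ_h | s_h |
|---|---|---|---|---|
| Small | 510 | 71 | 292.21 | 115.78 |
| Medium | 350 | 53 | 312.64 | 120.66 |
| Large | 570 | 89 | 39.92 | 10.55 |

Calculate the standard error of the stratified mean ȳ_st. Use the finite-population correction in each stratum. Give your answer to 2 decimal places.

SE(ȳ_st) ≈ 5.90

V̂(ȳ_st) = Σ W_h² (1 − n_h/N_h) s_h²/n_h, with W_h = N_h/N and N = 1430:
  stratum Small: (510/1430)²·(1 − 71/510)·115.78²/71 = 20.6715
  stratum Medium: (350/1430)²·(1 − 53/350)·120.66²/53 = 13.9638
  stratum Large: (570/1430)²·(1 − 89/570)·10.55²/89 = 0.167673
V̂(ȳ_st) = 34.8029
SE(ȳ_st) = √34.8029 = 5.8994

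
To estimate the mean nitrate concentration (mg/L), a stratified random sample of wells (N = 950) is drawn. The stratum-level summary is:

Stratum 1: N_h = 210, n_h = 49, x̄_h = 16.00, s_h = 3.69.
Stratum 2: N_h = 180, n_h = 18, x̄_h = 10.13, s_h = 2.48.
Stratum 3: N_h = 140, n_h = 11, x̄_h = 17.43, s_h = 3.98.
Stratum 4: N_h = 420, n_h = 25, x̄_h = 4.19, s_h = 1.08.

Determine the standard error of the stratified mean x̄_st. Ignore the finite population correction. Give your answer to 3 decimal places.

SE(x̄_st) ≈ 0.257

V̂(x̄_st) = Σ W_h² s_h²/n_h, with W_h = N_h/N and N = 950:
  stratum 1: (210/950)²·3.69²/49 = 0.0135784
  stratum 2: (180/950)²·2.48²/18 = 0.0122667
  stratum 3: (140/950)²·3.98²/11 = 0.0312739
  stratum 4: (420/950)²·1.08²/25 = 0.00911924
V̂(x̄_st) = 0.0662383
SE(x̄_st) = √0.0662383 = 0.257368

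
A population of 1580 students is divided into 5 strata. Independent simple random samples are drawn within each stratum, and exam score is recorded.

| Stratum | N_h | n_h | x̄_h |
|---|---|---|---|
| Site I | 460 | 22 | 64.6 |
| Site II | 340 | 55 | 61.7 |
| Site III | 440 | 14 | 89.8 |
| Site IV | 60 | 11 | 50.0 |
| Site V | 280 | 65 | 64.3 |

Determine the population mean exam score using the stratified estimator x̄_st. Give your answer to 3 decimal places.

N = Σ N_h = 1580. Stratum weights W_h = N_h/N.
x̄_st = (460·64.6 + 340·61.7 + 440·89.8 + 60·50.0 + 280·64.3) / 1580 = 70.38608

x̄_st ≈ 70.386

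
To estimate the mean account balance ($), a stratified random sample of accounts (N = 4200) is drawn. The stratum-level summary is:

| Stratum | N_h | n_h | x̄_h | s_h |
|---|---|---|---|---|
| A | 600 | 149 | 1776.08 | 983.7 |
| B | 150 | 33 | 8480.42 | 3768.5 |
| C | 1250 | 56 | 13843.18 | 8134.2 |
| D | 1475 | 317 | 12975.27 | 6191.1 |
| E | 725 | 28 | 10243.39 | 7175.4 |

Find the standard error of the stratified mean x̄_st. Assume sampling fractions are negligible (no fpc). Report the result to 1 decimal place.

SE(x̄_st) ≈ 418.4

V̂(x̄_st) = Σ W_h² s_h²/n_h, with W_h = N_h/N and N = 4200:
  stratum A: (600/4200)²·983.7²/149 = 132.539
  stratum B: (150/4200)²·3768.5²/33 = 548.917
  stratum C: (1250/4200)²·8134.2²/56 = 104656
  stratum D: (1475/4200)²·6191.1²/317 = 14912.9
  stratum E: (725/4200)²·7175.4²/28 = 54791.3
V̂(x̄_st) = 175041
SE(x̄_st) = √175041 = 418.379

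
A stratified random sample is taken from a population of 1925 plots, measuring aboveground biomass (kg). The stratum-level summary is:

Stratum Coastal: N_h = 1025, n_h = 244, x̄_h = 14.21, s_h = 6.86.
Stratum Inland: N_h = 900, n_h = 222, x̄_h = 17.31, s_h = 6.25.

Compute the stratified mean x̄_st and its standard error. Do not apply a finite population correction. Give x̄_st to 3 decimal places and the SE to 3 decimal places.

x̄_st ≈ 15.659, SE ≈ 0.305

x̄_st = Σ W_h x̄_h = (1025·14.21 + 900·17.31)/1925 = 15.65935
V̂(x̄_st) = Σ W_h² s_h²/n_h, with W_h = N_h/N and N = 1925:
  stratum Coastal: (1025/1925)²·6.86²/244 = 0.054682
  stratum Inland: (900/1925)²·6.25²/222 = 0.0384619
V̂(x̄_st) = 0.0931439
SE(x̄_st) = √0.0931439 = 0.305195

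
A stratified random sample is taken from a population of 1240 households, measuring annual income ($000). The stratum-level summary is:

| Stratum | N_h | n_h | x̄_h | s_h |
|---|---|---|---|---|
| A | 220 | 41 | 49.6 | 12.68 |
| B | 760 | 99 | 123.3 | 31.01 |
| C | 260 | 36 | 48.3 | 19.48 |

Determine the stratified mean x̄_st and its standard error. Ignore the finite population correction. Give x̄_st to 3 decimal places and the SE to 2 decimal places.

x̄_st ≈ 94.498, SE ≈ 2.06

x̄_st = Σ W_h x̄_h = (220·49.6 + 760·123.3 + 260·48.3)/1240 = 94.49839
V̂(x̄_st) = Σ W_h² s_h²/n_h, with W_h = N_h/N and N = 1240:
  stratum A: (220/1240)²·12.68²/41 = 0.12344
  stratum B: (760/1240)²·31.01²/99 = 3.64882
  stratum C: (260/1240)²·19.48²/36 = 0.463424
V̂(x̄_st) = 4.23568
SE(x̄_st) = √4.23568 = 2.05808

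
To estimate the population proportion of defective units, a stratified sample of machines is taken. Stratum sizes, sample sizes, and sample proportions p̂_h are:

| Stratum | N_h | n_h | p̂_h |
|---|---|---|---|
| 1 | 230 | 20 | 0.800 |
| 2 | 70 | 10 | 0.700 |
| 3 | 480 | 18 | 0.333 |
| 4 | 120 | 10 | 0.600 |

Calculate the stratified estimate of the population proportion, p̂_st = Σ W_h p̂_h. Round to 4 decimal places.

p̂_st ≈ 0.5165

N = 900; stratum weights W_h = N_h/N.
p̂_st = Σ W_h p̂_h = (230·0.800 + 70·0.700 + 480·0.333 + 120·0.600)/900 = 0.51649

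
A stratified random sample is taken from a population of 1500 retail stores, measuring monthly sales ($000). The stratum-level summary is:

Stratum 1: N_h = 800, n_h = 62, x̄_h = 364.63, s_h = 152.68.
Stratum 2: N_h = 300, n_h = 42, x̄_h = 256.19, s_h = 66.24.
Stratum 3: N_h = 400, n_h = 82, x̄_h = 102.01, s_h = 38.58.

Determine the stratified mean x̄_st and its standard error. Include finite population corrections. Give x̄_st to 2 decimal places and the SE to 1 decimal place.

x̄_st = Σ W_h x̄_h = (800·364.63 + 300·256.19 + 400·102.01)/1500 = 272.91000
V̂(x̄_st) = Σ W_h² (1 − n_h/N_h) s_h²/n_h, with W_h = N_h/N and N = 1500:
  stratum 1: (800/1500)²·(1 − 62/800)·152.68²/62 = 98.6589
  stratum 2: (300/1500)²·(1 − 42/300)·66.24²/42 = 3.59377
  stratum 3: (400/1500)²·(1 − 82/400)·38.58²/82 = 1.02616
V̂(x̄_st) = 103.279
SE(x̄_st) = √103.279 = 10.1626

x̄_st ≈ 272.91, SE ≈ 10.2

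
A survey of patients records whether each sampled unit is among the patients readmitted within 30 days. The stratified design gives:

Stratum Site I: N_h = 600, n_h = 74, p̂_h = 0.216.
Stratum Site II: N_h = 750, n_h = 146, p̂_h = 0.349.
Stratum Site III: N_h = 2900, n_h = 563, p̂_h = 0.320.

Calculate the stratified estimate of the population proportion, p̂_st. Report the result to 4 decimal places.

p̂_st ≈ 0.3104

N = 4250; stratum weights W_h = N_h/N.
p̂_st = Σ W_h p̂_h = (600·0.216 + 750·0.349 + 2900·0.320)/4250 = 0.31044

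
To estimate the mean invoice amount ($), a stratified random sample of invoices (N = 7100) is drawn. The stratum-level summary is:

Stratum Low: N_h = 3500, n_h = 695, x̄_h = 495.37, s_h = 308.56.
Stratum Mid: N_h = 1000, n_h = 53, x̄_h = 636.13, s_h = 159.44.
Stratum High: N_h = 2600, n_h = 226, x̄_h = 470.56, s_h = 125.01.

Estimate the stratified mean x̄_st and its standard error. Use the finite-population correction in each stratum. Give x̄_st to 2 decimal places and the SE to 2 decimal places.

x̄_st ≈ 506.11, SE ≈ 6.65

x̄_st = Σ W_h x̄_h = (3500·495.37 + 1000·636.13 + 2600·470.56)/7100 = 506.11000
V̂(x̄_st) = Σ W_h² (1 − n_h/N_h) s_h²/n_h, with W_h = N_h/N and N = 7100:
  stratum Low: (3500/7100)²·(1 − 695/3500)·308.56²/695 = 26.6796
  stratum Mid: (1000/7100)²·(1 − 53/1000)·159.44²/53 = 9.01056
  stratum High: (2600/7100)²·(1 − 226/2600)·125.01²/226 = 8.46678
V̂(x̄_st) = 44.1569
SE(x̄_st) = √44.1569 = 6.64507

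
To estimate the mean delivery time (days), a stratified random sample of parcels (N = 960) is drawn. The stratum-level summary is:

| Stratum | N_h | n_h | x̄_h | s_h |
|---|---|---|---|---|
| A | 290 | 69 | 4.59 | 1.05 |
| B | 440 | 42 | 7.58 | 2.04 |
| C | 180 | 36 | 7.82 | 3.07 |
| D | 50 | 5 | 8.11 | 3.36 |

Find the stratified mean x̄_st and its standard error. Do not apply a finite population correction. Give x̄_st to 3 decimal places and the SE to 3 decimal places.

x̄_st = Σ W_h x̄_h = (290·4.59 + 440·7.58 + 180·7.82 + 50·8.11)/960 = 6.74937
V̂(x̄_st) = Σ W_h² s_h²/n_h, with W_h = N_h/N and N = 960:
  stratum A: (290/960)²·1.05²/69 = 0.00145809
  stratum B: (440/960)²·2.04²/42 = 0.0208149
  stratum C: (180/960)²·3.07²/36 = 0.009204
  stratum D: (50/960)²·3.36²/5 = 0.006125
V̂(x̄_st) = 0.037602
SE(x̄_st) = √0.037602 = 0.193912

x̄_st ≈ 6.749, SE ≈ 0.194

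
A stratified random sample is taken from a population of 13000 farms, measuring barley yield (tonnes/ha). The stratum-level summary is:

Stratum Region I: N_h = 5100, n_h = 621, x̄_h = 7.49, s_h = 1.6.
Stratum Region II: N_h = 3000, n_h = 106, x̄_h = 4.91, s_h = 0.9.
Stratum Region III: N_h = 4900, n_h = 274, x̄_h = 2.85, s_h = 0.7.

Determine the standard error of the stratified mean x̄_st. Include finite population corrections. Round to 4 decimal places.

SE(x̄_st) ≈ 0.0345

V̂(x̄_st) = Σ W_h² (1 − n_h/N_h) s_h²/n_h, with W_h = N_h/N and N = 13000:
  stratum Region I: (5100/13000)²·(1 − 621/5100)·1.6²/621 = 0.000557202
  stratum Region II: (3000/13000)²·(1 − 106/3000)·0.9²/106 = 0.000392566
  stratum Region III: (4900/13000)²·(1 − 274/4900)·0.7²/274 = 0.000239861
V̂(x̄_st) = 0.00118963
SE(x̄_st) = √0.00118963 = 0.034491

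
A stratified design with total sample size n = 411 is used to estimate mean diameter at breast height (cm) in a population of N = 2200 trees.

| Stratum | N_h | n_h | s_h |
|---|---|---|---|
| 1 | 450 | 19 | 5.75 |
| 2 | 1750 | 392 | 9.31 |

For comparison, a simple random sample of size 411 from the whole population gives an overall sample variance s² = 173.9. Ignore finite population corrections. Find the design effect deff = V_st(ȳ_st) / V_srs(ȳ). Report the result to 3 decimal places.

deff ≈ 0.503

V̂(ȳ_st) = Σ W_h² s_h²/n_h, with W_h = N_h/N and N = 2200:
  stratum 1: (450/2200)²·5.75²/19 = 0.0728051
  stratum 2: (1750/2200)²·9.31²/392 = 0.139908
V_st = 0.212714
V_srs = s²/n = 173.9/411 = 0.423114
deff = V_st / V_srs = 0.212714/0.423114 = 0.5027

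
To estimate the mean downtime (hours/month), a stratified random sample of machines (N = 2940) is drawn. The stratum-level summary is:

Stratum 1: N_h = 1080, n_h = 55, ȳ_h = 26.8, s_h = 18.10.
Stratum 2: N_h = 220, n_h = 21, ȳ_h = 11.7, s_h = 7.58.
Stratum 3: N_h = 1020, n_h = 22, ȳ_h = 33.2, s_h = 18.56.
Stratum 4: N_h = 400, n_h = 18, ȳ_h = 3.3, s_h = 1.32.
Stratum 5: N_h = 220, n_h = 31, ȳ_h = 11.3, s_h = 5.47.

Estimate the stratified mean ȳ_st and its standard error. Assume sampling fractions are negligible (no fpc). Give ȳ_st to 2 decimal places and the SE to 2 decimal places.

ȳ_st ≈ 23.53, SE ≈ 1.65

ȳ_st = Σ W_h ȳ_h = (1080·26.8 + 220·11.7 + 1020·33.2 + 400·3.3 + 220·11.3)/2940 = 23.53333
V̂(ȳ_st) = Σ W_h² s_h²/n_h, with W_h = N_h/N and N = 2940:
  stratum 1: (1080/2940)²·18.10²/55 = 0.803799
  stratum 2: (220/2940)²·7.58²/21 = 0.0153204
  stratum 3: (1020/2940)²·18.56²/22 = 1.88469
  stratum 4: (400/2940)²·1.32²/18 = 0.00179185
  stratum 5: (220/2940)²·5.47²/31 = 0.0054046
V̂(ȳ_st) = 2.711
SE(ȳ_st) = √2.711 = 1.64651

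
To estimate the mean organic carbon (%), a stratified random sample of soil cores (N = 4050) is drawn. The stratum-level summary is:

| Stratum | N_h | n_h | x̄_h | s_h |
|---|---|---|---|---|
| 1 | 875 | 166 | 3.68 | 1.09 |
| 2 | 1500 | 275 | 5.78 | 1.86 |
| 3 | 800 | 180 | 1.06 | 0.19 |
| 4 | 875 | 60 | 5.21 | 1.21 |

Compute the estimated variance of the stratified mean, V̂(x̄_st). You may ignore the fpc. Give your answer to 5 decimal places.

V̂(x̄_st) = Σ W_h² s_h²/n_h, with W_h = N_h/N and N = 4050:
  stratum 1: (875/4050)²·1.09²/166 = 0.00033408
  stratum 2: (1500/4050)²·1.86²/275 = 0.0017257
  stratum 3: (800/4050)²·0.19²/180 = 7.82537e-06
  stratum 4: (875/4050)²·1.21²/60 = 0.001139
V̂(x̄_st) = 0.00320661

V̂(x̄_st) ≈ 0.00321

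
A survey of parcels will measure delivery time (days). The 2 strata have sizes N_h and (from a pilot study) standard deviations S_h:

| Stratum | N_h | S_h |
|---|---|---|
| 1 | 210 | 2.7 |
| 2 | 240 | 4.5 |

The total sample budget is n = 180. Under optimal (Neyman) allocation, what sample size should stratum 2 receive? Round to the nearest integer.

Neyman allocation: n_h = n · N_h S_h / Σ N_i S_i, with n = 180.
  stratum 1: N_h·S_h = 210·2.7 = 567.00
  stratum 2: N_h·S_h = 240·4.5 = 1080.00
Σ N_h S_h = 1647.00
n for stratum 2 = 180·1080.00/1647.00 = 118.033 → 118

118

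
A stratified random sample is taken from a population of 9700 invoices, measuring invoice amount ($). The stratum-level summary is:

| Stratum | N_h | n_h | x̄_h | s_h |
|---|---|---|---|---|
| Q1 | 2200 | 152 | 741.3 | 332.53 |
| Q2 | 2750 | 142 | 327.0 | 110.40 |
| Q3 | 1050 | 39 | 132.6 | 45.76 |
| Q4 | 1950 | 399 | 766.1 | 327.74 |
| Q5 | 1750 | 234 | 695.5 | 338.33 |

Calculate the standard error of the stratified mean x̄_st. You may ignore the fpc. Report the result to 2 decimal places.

SE(x̄_st) ≈ 8.47

V̂(x̄_st) = Σ W_h² s_h²/n_h, with W_h = N_h/N and N = 9700:
  stratum Q1: (2200/9700)²·332.53²/152 = 37.4214
  stratum Q2: (2750/9700)²·110.40²/142 = 6.89877
  stratum Q3: (1050/9700)²·45.76²/39 = 0.629133
  stratum Q4: (1950/9700)²·327.74²/399 = 10.8796
  stratum Q5: (1750/9700)²·338.33²/234 = 15.922
V̂(x̄_st) = 71.7509
SE(x̄_st) = √71.7509 = 8.47059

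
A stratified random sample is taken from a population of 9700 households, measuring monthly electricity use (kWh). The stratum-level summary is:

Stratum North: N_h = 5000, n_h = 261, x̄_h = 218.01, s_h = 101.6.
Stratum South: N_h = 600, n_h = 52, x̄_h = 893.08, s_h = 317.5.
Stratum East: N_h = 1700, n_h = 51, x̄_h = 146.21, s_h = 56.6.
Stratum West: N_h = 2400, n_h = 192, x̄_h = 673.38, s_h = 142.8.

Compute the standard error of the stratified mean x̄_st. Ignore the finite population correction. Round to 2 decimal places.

SE(x̄_st) ≈ 5.13

V̂(x̄_st) = Σ W_h² s_h²/n_h, with W_h = N_h/N and N = 9700:
  stratum North: (5000/9700)²·101.6²/261 = 10.5086
  stratum South: (600/9700)²·317.5²/52 = 7.41725
  stratum East: (1700/9700)²·56.6²/51 = 1.92938
  stratum West: (2400/9700)²·142.8²/192 = 6.50181
V̂(x̄_st) = 26.357
SE(x̄_st) = √26.357 = 5.13391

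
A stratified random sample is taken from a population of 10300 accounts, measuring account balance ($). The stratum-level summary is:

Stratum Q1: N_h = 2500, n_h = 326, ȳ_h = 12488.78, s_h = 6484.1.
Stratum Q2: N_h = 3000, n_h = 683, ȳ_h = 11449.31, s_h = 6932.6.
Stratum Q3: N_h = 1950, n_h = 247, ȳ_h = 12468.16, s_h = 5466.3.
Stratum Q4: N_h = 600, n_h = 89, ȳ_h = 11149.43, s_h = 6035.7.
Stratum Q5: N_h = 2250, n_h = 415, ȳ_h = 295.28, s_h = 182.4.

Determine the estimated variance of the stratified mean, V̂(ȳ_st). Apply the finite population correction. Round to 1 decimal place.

V̂(ȳ_st) ≈ 16190.3

V̂(ȳ_st) = Σ W_h² (1 − n_h/N_h) s_h²/n_h, with W_h = N_h/N and N = 10300:
  stratum Q1: (2500/10300)²·(1 − 326/2500)·6484.1²/326 = 6607.04
  stratum Q2: (3000/10300)²·(1 − 683/3000)·6932.6²/683 = 4610.46
  stratum Q3: (1950/10300)²·(1 − 247/1950)·5466.3²/247 = 3786.73
  stratum Q4: (600/10300)²·(1 − 89/600)·6035.7²/89 = 1182.94
  stratum Q5: (2250/10300)²·(1 − 415/2250)·182.4²/415 = 3.11994
V̂(ȳ_st) = 16190.3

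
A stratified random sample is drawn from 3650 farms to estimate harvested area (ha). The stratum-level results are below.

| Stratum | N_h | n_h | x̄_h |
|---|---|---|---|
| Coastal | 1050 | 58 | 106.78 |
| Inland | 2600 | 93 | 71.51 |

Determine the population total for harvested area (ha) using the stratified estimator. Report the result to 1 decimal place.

τ̂_st = Σ N_h x̄_h = 1050·106.78 + 2600·71.51 = 298045.0

τ̂_st ≈ 298045.0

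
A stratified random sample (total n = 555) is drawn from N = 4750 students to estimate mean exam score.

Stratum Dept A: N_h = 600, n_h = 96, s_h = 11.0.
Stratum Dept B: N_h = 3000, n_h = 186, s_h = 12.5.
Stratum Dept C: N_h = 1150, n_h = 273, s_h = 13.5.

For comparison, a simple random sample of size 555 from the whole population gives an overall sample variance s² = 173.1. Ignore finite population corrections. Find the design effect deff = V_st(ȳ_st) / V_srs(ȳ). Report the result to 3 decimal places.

deff ≈ 1.264

V̂(ȳ_st) = Σ W_h² s_h²/n_h, with W_h = N_h/N and N = 4750:
  stratum Dept A: (600/4750)²·11.0²/96 = 0.0201108
  stratum Dept B: (3000/4750)²·12.5²/186 = 0.335091
  stratum Dept C: (1150/4750)²·13.5²/273 = 0.0391303
V_st = 0.394332
V_srs = s²/n = 173.1/555 = 0.311892
deff = V_st / V_srs = 0.394332/0.311892 = 1.2643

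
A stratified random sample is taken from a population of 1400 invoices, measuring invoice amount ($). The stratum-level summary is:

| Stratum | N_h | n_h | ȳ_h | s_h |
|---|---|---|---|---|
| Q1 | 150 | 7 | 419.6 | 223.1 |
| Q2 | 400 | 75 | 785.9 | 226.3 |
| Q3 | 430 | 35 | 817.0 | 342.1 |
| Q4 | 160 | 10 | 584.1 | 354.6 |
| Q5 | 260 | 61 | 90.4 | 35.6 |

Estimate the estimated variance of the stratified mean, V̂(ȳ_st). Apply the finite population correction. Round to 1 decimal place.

V̂(ȳ_st) ≈ 567.4

V̂(ȳ_st) = Σ W_h² (1 − n_h/N_h) s_h²/n_h, with W_h = N_h/N and N = 1400:
  stratum Q1: (150/1400)²·(1 − 7/150)·223.1²/7 = 77.8166
  stratum Q2: (400/1400)²·(1 − 75/400)·226.3²/75 = 45.2892
  stratum Q3: (430/1400)²·(1 − 35/430)·342.1²/35 = 289.766
  stratum Q4: (160/1400)²·(1 − 10/160)·354.6²/10 = 153.969
  stratum Q5: (260/1400)²·(1 − 61/260)·35.6²/61 = 0.548454
V̂(ȳ_st) = 567.389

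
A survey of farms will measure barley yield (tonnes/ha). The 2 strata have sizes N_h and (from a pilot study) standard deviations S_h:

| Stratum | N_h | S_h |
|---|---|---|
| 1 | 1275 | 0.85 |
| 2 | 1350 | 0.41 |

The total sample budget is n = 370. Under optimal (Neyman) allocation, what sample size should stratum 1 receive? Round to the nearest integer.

Neyman allocation: n_h = n · N_h S_h / Σ N_i S_i, with n = 370.
  stratum 1: N_h·S_h = 1275·0.85 = 1083.75
  stratum 2: N_h·S_h = 1350·0.41 = 553.50
Σ N_h S_h = 1637.25
n for stratum 1 = 370·1083.75/1637.25 = 244.915 → 245

245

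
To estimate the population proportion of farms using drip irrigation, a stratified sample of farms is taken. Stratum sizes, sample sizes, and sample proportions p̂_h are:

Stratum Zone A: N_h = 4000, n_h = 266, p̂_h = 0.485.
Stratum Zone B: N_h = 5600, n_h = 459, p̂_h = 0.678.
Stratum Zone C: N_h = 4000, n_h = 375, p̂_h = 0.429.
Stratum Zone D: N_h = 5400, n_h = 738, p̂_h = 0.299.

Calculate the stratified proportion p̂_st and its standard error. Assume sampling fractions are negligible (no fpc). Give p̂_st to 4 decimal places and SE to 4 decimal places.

p̂_st ≈ 0.4772, SE ≈ 0.0116

N = 19000; stratum weights W_h = N_h/N.
p̂_st = Σ W_h p̂_h = (4000·0.485 + 5600·0.678 + 4000·0.429 + 5400·0.299)/19000 = 0.47723
V̂(p̂_st) = Σ W_h² p̂_h(1−p̂_h)/(n_h−1):
  stratum Zone A: (4000/19000)²·0.485·0.515/265 = 4.17749e-05
  stratum Zone B: (5600/19000)²·0.678·0.322/458 = 4.14084e-05
  stratum Zone C: (4000/19000)²·0.429·0.571/374 = 2.90292e-05
  stratum Zone D: (5400/19000)²·0.299·0.701/737 = 2.29722e-05
V̂(p̂_st) = 0.000135185; SE = √V̂ = 0.0116269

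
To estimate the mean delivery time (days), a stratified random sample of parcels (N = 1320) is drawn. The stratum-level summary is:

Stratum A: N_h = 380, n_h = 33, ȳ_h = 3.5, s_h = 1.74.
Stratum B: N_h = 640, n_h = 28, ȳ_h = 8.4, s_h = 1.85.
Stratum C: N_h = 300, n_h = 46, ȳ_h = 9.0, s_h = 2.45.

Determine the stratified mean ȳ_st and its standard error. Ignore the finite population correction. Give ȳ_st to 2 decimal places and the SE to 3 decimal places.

ȳ_st = Σ W_h ȳ_h = (380·3.5 + 640·8.4 + 300·9.0)/1320 = 7.12576
V̂(ȳ_st) = Σ W_h² s_h²/n_h, with W_h = N_h/N and N = 1320:
  stratum A: (380/1320)²·1.74²/33 = 0.00760333
  stratum B: (640/1320)²·1.85²/28 = 0.0287341
  stratum C: (300/1320)²·2.45²/46 = 0.00674014
V̂(ȳ_st) = 0.0430776
SE(ȳ_st) = √0.0430776 = 0.207551

ȳ_st ≈ 7.13, SE ≈ 0.208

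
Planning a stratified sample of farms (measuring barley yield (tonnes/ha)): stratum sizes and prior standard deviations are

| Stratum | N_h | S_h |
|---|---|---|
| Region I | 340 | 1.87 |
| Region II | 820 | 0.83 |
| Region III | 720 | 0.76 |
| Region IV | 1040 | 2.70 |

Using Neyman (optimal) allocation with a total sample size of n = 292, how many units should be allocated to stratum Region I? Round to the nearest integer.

Neyman allocation: n_h = n · N_h S_h / Σ N_i S_i, with n = 292.
  stratum Region I: N_h·S_h = 340·1.87 = 635.80
  stratum Region II: N_h·S_h = 820·0.83 = 680.60
  stratum Region III: N_h·S_h = 720·0.76 = 547.20
  stratum Region IV: N_h·S_h = 1040·2.70 = 2808.00
Σ N_h S_h = 4671.60
n for stratum Region I = 292·635.80/4671.60 = 39.741 → 40

40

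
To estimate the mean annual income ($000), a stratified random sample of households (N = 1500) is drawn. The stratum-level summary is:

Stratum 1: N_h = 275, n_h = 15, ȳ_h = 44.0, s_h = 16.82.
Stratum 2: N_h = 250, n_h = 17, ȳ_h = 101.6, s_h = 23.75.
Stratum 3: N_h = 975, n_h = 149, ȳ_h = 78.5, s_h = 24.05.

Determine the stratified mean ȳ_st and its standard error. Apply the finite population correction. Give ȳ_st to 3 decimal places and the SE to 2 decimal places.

ȳ_st ≈ 76.025, SE ≈ 1.69

ȳ_st = Σ W_h ȳ_h = (275·44.0 + 250·101.6 + 975·78.5)/1500 = 76.02500
V̂(ȳ_st) = Σ W_h² (1 − n_h/N_h) s_h²/n_h, with W_h = N_h/N and N = 1500:
  stratum 1: (275/1500)²·(1 − 15/275)·16.82²/15 = 0.599355
  stratum 2: (250/1500)²·(1 − 17/250)·23.75²/17 = 0.858997
  stratum 3: (975/1500)²·(1 − 149/975)·24.05²/149 = 1.38946
V̂(ȳ_st) = 2.84781
SE(ȳ_st) = √2.84781 = 1.68755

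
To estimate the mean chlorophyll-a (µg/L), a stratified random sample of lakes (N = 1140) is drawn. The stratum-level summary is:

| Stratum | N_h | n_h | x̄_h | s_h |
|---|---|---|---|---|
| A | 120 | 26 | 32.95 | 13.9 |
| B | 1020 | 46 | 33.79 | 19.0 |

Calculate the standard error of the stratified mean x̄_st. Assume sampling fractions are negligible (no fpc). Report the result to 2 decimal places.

SE(x̄_st) ≈ 2.52

V̂(x̄_st) = Σ W_h² s_h²/n_h, with W_h = N_h/N and N = 1140:
  stratum A: (120/1140)²·13.9²/26 = 0.0823397
  stratum B: (1020/1140)²·19.0²/46 = 6.28261
V̂(x̄_st) = 6.36495
SE(x̄_st) = √6.36495 = 2.52288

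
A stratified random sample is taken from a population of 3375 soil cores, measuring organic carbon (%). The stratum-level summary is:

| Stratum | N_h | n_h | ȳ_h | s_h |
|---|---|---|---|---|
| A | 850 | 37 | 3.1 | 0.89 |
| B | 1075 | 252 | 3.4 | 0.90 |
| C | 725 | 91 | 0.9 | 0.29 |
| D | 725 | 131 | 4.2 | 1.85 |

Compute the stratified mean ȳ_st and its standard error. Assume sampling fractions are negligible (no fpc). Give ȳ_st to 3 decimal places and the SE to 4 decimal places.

ȳ_st ≈ 2.959, SE ≈ 0.0542

ȳ_st = Σ W_h ȳ_h = (850·3.1 + 1075·3.4 + 725·0.9 + 725·4.2)/3375 = 2.95926
V̂(ȳ_st) = Σ W_h² s_h²/n_h, with W_h = N_h/N and N = 3375:
  stratum A: (850/3375)²·0.89²/37 = 0.0013579
  stratum B: (1075/3375)²·0.90²/252 = 0.000326102
  stratum C: (725/3375)²·0.29²/91 = 4.26465e-05
  stratum D: (725/3375)²·1.85²/131 = 0.00120559
V̂(ȳ_st) = 0.00293224
SE(ȳ_st) = √0.00293224 = 0.0541502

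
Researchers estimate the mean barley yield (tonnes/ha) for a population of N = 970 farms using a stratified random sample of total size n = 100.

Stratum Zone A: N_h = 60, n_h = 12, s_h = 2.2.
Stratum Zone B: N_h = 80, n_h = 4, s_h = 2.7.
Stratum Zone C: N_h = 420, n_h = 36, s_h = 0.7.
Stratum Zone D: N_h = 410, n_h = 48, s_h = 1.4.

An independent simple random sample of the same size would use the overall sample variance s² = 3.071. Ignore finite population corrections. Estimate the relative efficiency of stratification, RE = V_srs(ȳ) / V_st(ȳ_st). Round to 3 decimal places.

RE ≈ 1.291

V̂(ȳ_st) = Σ W_h² s_h²/n_h, with W_h = N_h/N and N = 970:
  stratum Zone A: (60/970)²·2.2²/12 = 0.0015432
  stratum Zone B: (80/970)²·2.7²/4 = 0.0123966
  stratum Zone C: (420/970)²·0.7²/36 = 0.00255181
  stratum Zone D: (410/970)²·1.4²/48 = 0.00729523
V_st = 0.0237869
V_srs = s²/n = 3.071/100 = 0.03071
Relative efficiency = V_srs / V_st = 0.03071/0.0237869 = 1.2910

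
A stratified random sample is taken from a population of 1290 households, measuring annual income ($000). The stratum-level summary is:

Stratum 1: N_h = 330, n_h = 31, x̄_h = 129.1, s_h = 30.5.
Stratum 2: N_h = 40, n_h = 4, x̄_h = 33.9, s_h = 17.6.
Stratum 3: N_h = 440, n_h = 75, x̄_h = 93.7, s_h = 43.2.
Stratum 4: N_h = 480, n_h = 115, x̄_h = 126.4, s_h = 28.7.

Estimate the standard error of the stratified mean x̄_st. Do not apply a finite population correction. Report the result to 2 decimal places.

SE(x̄_st) ≈ 2.43

V̂(x̄_st) = Σ W_h² s_h²/n_h, with W_h = N_h/N and N = 1290:
  stratum 1: (330/1290)²·30.5²/31 = 1.96375
  stratum 2: (40/1290)²·17.6²/4 = 0.0744571
  stratum 3: (440/1290)²·43.2²/75 = 2.89489
  stratum 4: (480/1290)²·28.7²/115 = 0.991674
V̂(x̄_st) = 5.92477
SE(x̄_st) = √5.92477 = 2.43409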